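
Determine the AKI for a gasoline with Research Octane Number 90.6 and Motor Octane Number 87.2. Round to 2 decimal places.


AKI = (RON + MON) / 2
AKI = (90.6 + 87.2) / 2
AKI = 177.8 / 2 = 88.90


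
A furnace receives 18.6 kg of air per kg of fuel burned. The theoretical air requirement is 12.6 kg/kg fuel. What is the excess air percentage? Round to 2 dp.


Excess air = actual - stoichiometric = 18.6 - 12.6 = 6.00 kg/kg fuel
Excess air % = (excess / stoich) * 100 = (6.00 / 12.6) * 100 = 47.62%


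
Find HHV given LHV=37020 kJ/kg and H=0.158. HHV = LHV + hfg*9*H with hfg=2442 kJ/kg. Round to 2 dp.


HHV = LHV + hfg * 9 * H
Water addition = 2442 * 9 * 0.158 = 3472.524 kJ/kg
HHV = 37020 + 3472.524 = 40492.52 kJ/kg


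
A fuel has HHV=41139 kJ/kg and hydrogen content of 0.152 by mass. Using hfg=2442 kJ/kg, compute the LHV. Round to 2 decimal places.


LHV = HHV - hfg * 9 * H
Water correction = 2442 * 9 * 0.152 = 3340.656 kJ/kg
LHV = 41139 - 3340.656 = 37798.34 kJ/kg


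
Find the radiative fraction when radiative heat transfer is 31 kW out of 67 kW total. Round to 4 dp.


f_rad = Q_rad / Q_total
f_rad = 31 / 67 = 0.4627


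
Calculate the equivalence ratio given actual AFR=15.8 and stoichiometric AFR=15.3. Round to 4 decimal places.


phi = AFR_stoich / AFR_actual
phi = 15.3 / 15.8 = 0.9684


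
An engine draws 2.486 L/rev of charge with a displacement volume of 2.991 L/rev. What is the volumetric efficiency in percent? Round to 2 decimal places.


eta_v = (V_actual / V_disp) * 100
Ratio = 2.486 / 2.991 = 0.8312
eta_v = 0.8312 * 100 = 83.12%


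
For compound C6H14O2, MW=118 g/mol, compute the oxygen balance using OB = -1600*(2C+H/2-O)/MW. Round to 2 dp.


OB = -1600 * (2C + H/2 - O) / MW
Inner = 2*6 + 14/2 - 2 = 17.00
OB = -1600 * 17.00 / 118 = -230.51%


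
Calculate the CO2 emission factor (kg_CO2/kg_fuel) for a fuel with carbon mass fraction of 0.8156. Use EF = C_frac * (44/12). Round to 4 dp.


EF = C_frac * (M_CO2 / M_C)
EF = 0.8156 * (44/12)
EF = 0.8156 * 3.666667 = 2.9905 kg_CO2/kg_fuel


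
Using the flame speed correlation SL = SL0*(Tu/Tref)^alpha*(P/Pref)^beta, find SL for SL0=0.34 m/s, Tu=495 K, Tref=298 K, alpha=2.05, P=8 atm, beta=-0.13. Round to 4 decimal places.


SL = SL0 * (Tu/Tref)^alpha * (P/Pref)^beta
T ratio = 495/298 = 1.66107383
(T ratio)^alpha = 1.66107383^2.05 = 2.830071
(P/Pref)^beta = 8^(-0.13) = 0.763130
SL = 0.34 * 2.830071 * 0.763130 = 0.7343 m/s


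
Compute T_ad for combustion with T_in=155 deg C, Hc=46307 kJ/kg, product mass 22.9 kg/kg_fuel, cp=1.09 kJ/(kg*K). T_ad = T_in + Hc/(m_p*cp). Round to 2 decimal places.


T_ad = T_in + Hc / (m_p * cp)
Denominator = 22.9 * 1.09 = 24.9610
Temperature rise = 46307 / 24.9610 = 1855.17 K
T_ad = 155 + 1855.17 = 2010.17 deg C


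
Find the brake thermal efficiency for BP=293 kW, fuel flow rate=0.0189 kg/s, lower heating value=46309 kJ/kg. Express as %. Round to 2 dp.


eta_BTE = (BP / (mf * LHV)) * 100
Denominator = 0.0189 * 46309 = 875.2401 kW
eta_BTE = (293 / 875.2401) * 100 = 33.48%


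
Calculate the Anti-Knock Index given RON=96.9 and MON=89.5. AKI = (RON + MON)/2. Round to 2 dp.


AKI = (RON + MON) / 2
AKI = (96.9 + 89.5) / 2
AKI = 186.4 / 2 = 93.20


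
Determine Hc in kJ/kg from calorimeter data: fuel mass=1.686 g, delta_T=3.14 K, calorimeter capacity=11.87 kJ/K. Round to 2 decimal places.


Hc = C_cal * delta_T / m_fuel
Q_released = 11.87 * 3.14 = 37.2718 kJ
m_fuel = 1.686 g = 1.686/1000 kg = 0.001686 kg
Hc = 37.2718 / 0.001686 = 22106.64 kJ/kg


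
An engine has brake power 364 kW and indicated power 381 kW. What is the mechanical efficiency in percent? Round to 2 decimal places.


eta_mech = (BP / IP) * 100
Ratio = 364 / 381 = 0.9554
eta_mech = 0.9554 * 100 = 95.54%


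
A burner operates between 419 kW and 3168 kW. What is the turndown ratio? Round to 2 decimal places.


TDR = Q_max / Q_min
TDR = 3168 / 419 = 7.56


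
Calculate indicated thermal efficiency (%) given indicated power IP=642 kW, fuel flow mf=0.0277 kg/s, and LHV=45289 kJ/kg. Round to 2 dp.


eta_ith = (IP / (mf * LHV)) * 100
Denominator = 0.0277 * 45289 = 1254.5053 kW
eta_ith = (642 / 1254.5053) * 100 = 51.18%


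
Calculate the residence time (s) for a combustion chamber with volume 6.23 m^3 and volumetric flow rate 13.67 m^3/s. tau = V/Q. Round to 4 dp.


tau = V / Q_flow
tau = 6.23 / 13.67 = 0.4557 s


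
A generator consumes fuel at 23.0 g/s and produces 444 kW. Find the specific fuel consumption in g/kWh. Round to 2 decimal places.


SFC = (mf / BP) * 3600
Rate = 23.0 / 444 = 0.051802 g/(s*kW)
SFC = 0.051802 * 3600 = 186.49 g/kWh


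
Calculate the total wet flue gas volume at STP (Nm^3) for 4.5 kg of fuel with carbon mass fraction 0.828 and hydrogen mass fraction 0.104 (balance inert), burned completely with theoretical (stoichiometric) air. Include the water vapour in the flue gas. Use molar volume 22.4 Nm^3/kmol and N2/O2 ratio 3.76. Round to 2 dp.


Per kg fuel: CO2 = (C/12 kmol)*22.4 = (0.828/12)*22.4 = 1.54560 Nm^3
Per kg fuel: H2O = (H/2 kmol)*22.4 = (0.104/2)*22.4 = 1.16480 Nm^3
O2 needed per kg fuel = C/12 + H/4 = 0.828/12 + 0.104/4 = 0.09500000 kmol
Per kg fuel: N2 = O2*3.76*22.4 = 0.09500000*3.76*22.4 = 8.00128 Nm^3
Total per kg = 1.54560 + 1.16480 + 8.00128 = 10.71168 Nm^3
Total = 10.71168 * 4.5 = 48.20 Nm^3


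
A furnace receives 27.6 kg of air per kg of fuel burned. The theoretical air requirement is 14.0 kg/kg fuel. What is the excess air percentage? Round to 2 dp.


Excess air = actual - stoichiometric = 27.6 - 14.0 = 13.60 kg/kg fuel
Excess air % = (excess / stoich) * 100 = (13.60 / 14.0) * 100 = 97.14%


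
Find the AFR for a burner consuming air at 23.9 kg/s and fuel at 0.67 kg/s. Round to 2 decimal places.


AFR = m_air / m_fuel
AFR = 23.9 / 0.67 = 35.67


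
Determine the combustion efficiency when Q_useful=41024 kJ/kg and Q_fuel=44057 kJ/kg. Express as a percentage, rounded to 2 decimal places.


Efficiency = (Q_useful / Q_fuel) * 100
Efficiency = (41024 / 44057) * 100
Efficiency = 0.9312 * 100 = 93.12%


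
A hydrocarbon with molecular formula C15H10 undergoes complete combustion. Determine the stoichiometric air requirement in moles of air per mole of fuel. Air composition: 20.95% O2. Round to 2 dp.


Balanced combustion: C15H10 + 17.5 O2 -> 15 CO2 + 5 H2O
O2 needed = C + H/4 = 15 + 10/4 = 17.50 moles
Air moles = O2 / 0.2095 = 17.50 / 0.2095 = 83.53 moles air


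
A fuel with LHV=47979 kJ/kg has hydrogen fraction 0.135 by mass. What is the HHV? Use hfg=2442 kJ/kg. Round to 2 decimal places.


HHV = LHV + hfg * 9 * H
Water addition = 2442 * 9 * 0.135 = 2967.030 kJ/kg
HHV = 47979 + 2967.030 = 50946.03 kJ/kg


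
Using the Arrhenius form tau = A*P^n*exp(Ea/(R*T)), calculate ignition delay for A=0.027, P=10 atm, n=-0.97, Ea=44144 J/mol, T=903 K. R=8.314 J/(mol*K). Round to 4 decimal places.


tau = A * P^n * exp(Ea/(R*T))
P^n = 10^(-0.97) = 0.10715193
Ea/(R*T) = 44144/(8.314*903) = 5.879954
exp(Ea/(R*T)) = 357.792706
tau = 0.027 * 0.10715193 * 357.792706 = 1.0351 ms


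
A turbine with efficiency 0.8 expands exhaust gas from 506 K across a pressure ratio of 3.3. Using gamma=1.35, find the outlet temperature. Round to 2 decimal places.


T_out = T_in * (1 - eta * (1 - PR^(-(gamma-1)/gamma)))
Exponent = -(1.35-1)/1.35 = -0.25925926
PR^exp = 3.3^(-0.25925926) = 0.73378775
Factor = 1 - 0.8*(1 - 0.73378775) = 0.78703020
T_out = 506 * 0.78703020 = 398.24 K


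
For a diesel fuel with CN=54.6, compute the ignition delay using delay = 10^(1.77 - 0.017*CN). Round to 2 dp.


delay = 10^(1.77 - 0.017*CN)
Exponent = 1.77 - 0.017*54.6 = 0.8418
delay = 10^0.8418 = 6.95 ms


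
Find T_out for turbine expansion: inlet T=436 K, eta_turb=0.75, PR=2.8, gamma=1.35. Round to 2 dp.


T_out = T_in * (1 - eta * (1 - PR^(-(gamma-1)/gamma)))
Exponent = -(1.35-1)/1.35 = -0.25925926
PR^exp = 2.8^(-0.25925926) = 0.76572026
Factor = 1 - 0.75*(1 - 0.76572026) = 0.82429020
T_out = 436 * 0.82429020 = 359.39 K


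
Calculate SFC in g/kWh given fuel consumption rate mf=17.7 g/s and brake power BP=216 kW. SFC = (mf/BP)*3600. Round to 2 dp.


SFC = (mf / BP) * 3600
Rate = 17.7 / 216 = 0.081944 g/(s*kW)
SFC = 0.081944 * 3600 = 295.00 g/kWh


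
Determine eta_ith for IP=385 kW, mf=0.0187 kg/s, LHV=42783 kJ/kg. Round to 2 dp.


eta_ith = (IP / (mf * LHV)) * 100
Denominator = 0.0187 * 42783 = 800.0421 kW
eta_ith = (385 / 800.0421) * 100 = 48.12%


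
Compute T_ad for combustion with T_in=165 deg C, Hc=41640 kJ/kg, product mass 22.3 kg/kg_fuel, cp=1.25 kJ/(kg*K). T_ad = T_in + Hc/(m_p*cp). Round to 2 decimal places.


T_ad = T_in + Hc / (m_p * cp)
Denominator = 22.3 * 1.25 = 27.8750
Temperature rise = 41640 / 27.8750 = 1493.81 K
T_ad = 165 + 1493.81 = 1658.81 deg C


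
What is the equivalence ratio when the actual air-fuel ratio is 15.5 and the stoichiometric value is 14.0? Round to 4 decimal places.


phi = AFR_stoich / AFR_actual
phi = 14.0 / 15.5 = 0.9032


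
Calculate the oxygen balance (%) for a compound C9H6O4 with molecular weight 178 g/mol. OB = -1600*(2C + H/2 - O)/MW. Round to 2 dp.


OB = -1600 * (2C + H/2 - O) / MW
Inner = 2*9 + 6/2 - 4 = 17.00
OB = -1600 * 17.00 / 178 = -152.81%


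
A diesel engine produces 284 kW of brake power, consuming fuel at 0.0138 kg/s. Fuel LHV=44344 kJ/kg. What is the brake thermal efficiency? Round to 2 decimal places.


eta_BTE = (BP / (mf * LHV)) * 100
Denominator = 0.0138 * 44344 = 611.9472 kW
eta_BTE = (284 / 611.9472) * 100 = 46.41%


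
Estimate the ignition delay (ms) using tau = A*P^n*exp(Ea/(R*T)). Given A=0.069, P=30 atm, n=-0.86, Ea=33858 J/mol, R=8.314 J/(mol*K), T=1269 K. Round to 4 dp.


tau = A * P^n * exp(Ea/(R*T))
P^n = 30^(-0.86) = 0.05366310
Ea/(R*T) = 33858/(8.314*1269) = 3.209147
exp(Ea/(R*T)) = 24.757967
tau = 0.069 * 0.05366310 * 24.757967 = 0.0917 ms


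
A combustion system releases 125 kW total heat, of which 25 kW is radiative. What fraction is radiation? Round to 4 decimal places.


f_rad = Q_rad / Q_total
f_rad = 25 / 125 = 0.2000


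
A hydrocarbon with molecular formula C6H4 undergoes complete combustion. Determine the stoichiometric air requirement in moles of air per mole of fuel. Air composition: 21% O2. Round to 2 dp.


Balanced combustion: C6H4 + 7 O2 -> 6 CO2 + 2 H2O
O2 needed = C + H/4 = 6 + 4/4 = 7.00 moles
Air moles = O2 / 0.21 = 7.00 / 0.21 = 33.33 moles air


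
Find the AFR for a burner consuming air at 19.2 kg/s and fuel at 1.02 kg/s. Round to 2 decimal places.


AFR = m_air / m_fuel
AFR = 19.2 / 1.02 = 18.82


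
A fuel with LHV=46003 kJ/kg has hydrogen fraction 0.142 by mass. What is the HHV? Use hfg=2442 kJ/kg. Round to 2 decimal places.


HHV = LHV + hfg * 9 * H
Water addition = 2442 * 9 * 0.142 = 3120.876 kJ/kg
HHV = 46003 + 3120.876 = 49123.88 kJ/kg


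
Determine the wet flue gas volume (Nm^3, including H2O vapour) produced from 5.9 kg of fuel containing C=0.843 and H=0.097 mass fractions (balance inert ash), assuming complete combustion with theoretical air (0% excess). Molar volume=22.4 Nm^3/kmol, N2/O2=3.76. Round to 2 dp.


Per kg fuel: CO2 = (C/12 kmol)*22.4 = (0.843/12)*22.4 = 1.57360 Nm^3
Per kg fuel: H2O = (H/2 kmol)*22.4 = (0.097/2)*22.4 = 1.08640 Nm^3
O2 needed per kg fuel = C/12 + H/4 = 0.843/12 + 0.097/4 = 0.09450000 kmol
Per kg fuel: N2 = O2*3.76*22.4 = 0.09450000*3.76*22.4 = 7.95917 Nm^3
Total per kg = 1.57360 + 1.08640 + 7.95917 = 10.61917 Nm^3
Total = 10.61917 * 5.9 = 62.65 Nm^3


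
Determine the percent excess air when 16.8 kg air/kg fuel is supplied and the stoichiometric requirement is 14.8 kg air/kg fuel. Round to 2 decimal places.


Excess air = actual - stoichiometric = 16.8 - 14.8 = 2.00 kg/kg fuel
Excess air % = (excess / stoich) * 100 = (2.00 / 14.8) * 100 = 13.51%


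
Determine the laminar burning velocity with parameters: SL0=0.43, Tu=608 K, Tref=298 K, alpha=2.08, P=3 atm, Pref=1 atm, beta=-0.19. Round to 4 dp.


SL = SL0 * (Tu/Tref)^alpha * (P/Pref)^beta
T ratio = 608/298 = 2.04026846
(T ratio)^alpha = 2.04026846^2.08 = 4.407067
(P/Pref)^beta = 3^(-0.19) = 0.811609
SL = 0.43 * 4.407067 * 0.811609 = 1.5380 m/s


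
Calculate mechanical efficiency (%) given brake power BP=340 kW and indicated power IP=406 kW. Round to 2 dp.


eta_mech = (BP / IP) * 100
Ratio = 340 / 406 = 0.8374
eta_mech = 0.8374 * 100 = 83.74%


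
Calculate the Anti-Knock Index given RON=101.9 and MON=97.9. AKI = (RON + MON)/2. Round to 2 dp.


AKI = (RON + MON) / 2
AKI = (101.9 + 97.9) / 2
AKI = 199.8 / 2 = 99.90


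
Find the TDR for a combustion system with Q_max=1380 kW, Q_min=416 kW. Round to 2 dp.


TDR = Q_max / Q_min
TDR = 1380 / 416 = 3.32


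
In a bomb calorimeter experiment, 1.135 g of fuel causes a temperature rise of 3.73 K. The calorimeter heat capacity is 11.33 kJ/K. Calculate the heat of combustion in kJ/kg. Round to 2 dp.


Hc = C_cal * delta_T / m_fuel
Q_released = 11.33 * 3.73 = 42.2609 kJ
m_fuel = 1.135 g = 1.135/1000 kg = 0.001135 kg
Hc = 42.2609 / 0.001135 = 37234.27 kJ/kg


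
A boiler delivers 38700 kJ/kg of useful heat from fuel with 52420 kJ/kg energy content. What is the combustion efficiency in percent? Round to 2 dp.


Efficiency = (Q_useful / Q_fuel) * 100
Efficiency = (38700 / 52420) * 100
Efficiency = 0.7383 * 100 = 73.83%


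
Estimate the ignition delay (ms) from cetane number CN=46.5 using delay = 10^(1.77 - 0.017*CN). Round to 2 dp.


delay = 10^(1.77 - 0.017*CN)
Exponent = 1.77 - 0.017*46.5 = 0.9795
delay = 10^0.9795 = 9.54 ms


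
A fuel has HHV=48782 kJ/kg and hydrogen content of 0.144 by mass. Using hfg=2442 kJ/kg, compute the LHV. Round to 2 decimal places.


LHV = HHV - hfg * 9 * H
Water correction = 2442 * 9 * 0.144 = 3164.832 kJ/kg
LHV = 48782 - 3164.832 = 45617.17 kJ/kg


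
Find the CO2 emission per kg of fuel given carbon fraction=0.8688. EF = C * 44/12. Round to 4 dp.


EF = C_frac * (M_CO2 / M_C)
EF = 0.8688 * (44/12)
EF = 0.8688 * 3.666667 = 3.1856 kg_CO2/kg_fuel


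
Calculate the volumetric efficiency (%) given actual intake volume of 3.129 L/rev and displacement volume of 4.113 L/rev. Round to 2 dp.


eta_v = (V_actual / V_disp) * 100
Ratio = 3.129 / 4.113 = 0.7608
eta_v = 0.7608 * 100 = 76.08%


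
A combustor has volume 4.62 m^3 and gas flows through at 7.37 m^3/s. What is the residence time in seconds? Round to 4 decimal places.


tau = V / Q_flow
tau = 4.62 / 7.37 = 0.6269 s


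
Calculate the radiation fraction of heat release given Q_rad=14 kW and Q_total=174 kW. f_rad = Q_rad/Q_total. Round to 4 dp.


f_rad = Q_rad / Q_total
f_rad = 14 / 174 = 0.0805


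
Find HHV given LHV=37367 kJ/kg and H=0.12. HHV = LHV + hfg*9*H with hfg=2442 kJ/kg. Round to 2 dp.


HHV = LHV + hfg * 9 * H
Water addition = 2442 * 9 * 0.12 = 2637.360 kJ/kg
HHV = 37367 + 2637.360 = 40004.36 kJ/kg


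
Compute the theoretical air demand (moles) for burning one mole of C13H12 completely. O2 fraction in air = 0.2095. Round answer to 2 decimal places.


Balanced combustion: C13H12 + 16 O2 -> 13 CO2 + 6 H2O
O2 needed = C + H/4 = 13 + 12/4 = 16.00 moles
Air moles = O2 / 0.2095 = 16.00 / 0.2095 = 76.37 moles air


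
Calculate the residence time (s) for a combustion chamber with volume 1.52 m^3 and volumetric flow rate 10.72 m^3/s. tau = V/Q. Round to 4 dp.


tau = V / Q_flow
tau = 1.52 / 10.72 = 0.1418 s


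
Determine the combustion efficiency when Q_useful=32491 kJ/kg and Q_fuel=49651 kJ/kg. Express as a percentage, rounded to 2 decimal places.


Efficiency = (Q_useful / Q_fuel) * 100
Efficiency = (32491 / 49651) * 100
Efficiency = 0.6544 * 100 = 65.44%


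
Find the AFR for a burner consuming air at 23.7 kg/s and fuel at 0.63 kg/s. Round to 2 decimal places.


AFR = m_air / m_fuel
AFR = 23.7 / 0.63 = 37.62


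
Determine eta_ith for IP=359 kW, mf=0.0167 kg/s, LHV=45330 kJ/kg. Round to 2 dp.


eta_ith = (IP / (mf * LHV)) * 100
Denominator = 0.0167 * 45330 = 757.0110 kW
eta_ith = (359 / 757.0110) * 100 = 47.42%


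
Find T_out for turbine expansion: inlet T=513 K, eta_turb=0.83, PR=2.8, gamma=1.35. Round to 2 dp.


T_out = T_in * (1 - eta * (1 - PR^(-(gamma-1)/gamma)))
Exponent = -(1.35-1)/1.35 = -0.25925926
PR^exp = 2.8^(-0.25925926) = 0.76572026
Factor = 1 - 0.83*(1 - 0.76572026) = 0.80554782
T_out = 513 * 0.80554782 = 413.25 K


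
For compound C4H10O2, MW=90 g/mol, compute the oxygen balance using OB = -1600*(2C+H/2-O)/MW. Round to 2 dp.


OB = -1600 * (2C + H/2 - O) / MW
Inner = 2*4 + 10/2 - 2 = 11.00
OB = -1600 * 11.00 / 90 = -195.56%


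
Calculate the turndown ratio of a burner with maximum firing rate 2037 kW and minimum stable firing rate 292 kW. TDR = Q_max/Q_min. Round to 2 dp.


TDR = Q_max / Q_min
TDR = 2037 / 292 = 6.98


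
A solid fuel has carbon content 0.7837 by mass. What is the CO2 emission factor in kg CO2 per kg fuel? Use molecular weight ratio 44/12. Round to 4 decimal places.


EF = C_frac * (M_CO2 / M_C)
EF = 0.7837 * (44/12)
EF = 0.7837 * 3.666667 = 2.8736 kg_CO2/kg_fuel


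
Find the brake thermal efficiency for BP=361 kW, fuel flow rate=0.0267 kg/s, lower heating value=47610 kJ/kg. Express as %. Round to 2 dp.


eta_BTE = (BP / (mf * LHV)) * 100
Denominator = 0.0267 * 47610 = 1271.1870 kW
eta_BTE = (361 / 1271.1870) * 100 = 28.40%


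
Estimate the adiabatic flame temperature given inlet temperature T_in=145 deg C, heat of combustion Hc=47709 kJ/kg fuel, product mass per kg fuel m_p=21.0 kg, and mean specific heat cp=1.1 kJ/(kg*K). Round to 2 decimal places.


T_ad = T_in + Hc / (m_p * cp)
Denominator = 21.0 * 1.1 = 23.1000
Temperature rise = 47709 / 23.1000 = 2065.32 K
T_ad = 145 + 2065.32 = 2210.32 deg C


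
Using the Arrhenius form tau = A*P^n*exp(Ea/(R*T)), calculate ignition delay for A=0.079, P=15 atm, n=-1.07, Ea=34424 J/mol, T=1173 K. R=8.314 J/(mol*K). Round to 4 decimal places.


tau = A * P^n * exp(Ea/(R*T))
P^n = 15^(-1.07) = 0.05515468
Ea/(R*T) = 34424/(8.314*1173) = 3.529826
exp(Ea/(R*T)) = 34.118031
tau = 0.079 * 0.05515468 * 34.118031 = 0.1487 ms


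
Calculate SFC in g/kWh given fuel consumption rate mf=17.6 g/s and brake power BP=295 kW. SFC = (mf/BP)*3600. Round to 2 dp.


SFC = (mf / BP) * 3600
Rate = 17.6 / 295 = 0.059661 g/(s*kW)
SFC = 0.059661 * 3600 = 214.78 g/kWh


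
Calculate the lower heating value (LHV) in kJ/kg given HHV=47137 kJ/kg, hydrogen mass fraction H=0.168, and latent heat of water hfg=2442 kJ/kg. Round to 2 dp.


LHV = HHV - hfg * 9 * H
Water correction = 2442 * 9 * 0.168 = 3692.304 kJ/kg
LHV = 47137 - 3692.304 = 43444.70 kJ/kg


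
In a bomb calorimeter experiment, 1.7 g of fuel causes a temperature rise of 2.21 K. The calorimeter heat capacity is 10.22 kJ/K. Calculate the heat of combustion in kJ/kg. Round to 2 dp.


Hc = C_cal * delta_T / m_fuel
Q_released = 10.22 * 2.21 = 22.5862 kJ
m_fuel = 1.7 g = 1.7/1000 kg = 0.001700 kg
Hc = 22.5862 / 0.001700 = 13286.00 kJ/kg


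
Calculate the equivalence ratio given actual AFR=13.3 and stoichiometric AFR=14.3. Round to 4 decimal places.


phi = AFR_stoich / AFR_actual
phi = 14.3 / 13.3 = 1.0752


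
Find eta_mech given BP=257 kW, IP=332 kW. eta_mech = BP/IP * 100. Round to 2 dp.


eta_mech = (BP / IP) * 100
Ratio = 257 / 332 = 0.7741
eta_mech = 0.7741 * 100 = 77.41%


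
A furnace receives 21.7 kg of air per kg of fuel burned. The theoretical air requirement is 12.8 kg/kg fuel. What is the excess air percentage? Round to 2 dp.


Excess air = actual - stoichiometric = 21.7 - 12.8 = 8.90 kg/kg fuel
Excess air % = (excess / stoich) * 100 = (8.90 / 12.8) * 100 = 69.53%


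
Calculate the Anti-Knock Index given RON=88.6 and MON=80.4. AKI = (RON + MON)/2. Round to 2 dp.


AKI = (RON + MON) / 2
AKI = (88.6 + 80.4) / 2
AKI = 169.0 / 2 = 84.50


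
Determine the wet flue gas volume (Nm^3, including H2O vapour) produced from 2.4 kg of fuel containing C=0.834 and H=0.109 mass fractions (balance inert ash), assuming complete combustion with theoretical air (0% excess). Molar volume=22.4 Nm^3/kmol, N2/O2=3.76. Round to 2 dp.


Per kg fuel: CO2 = (C/12 kmol)*22.4 = (0.834/12)*22.4 = 1.55680 Nm^3
Per kg fuel: H2O = (H/2 kmol)*22.4 = (0.109/2)*22.4 = 1.22080 Nm^3
O2 needed per kg fuel = C/12 + H/4 = 0.834/12 + 0.109/4 = 0.09675000 kmol
Per kg fuel: N2 = O2*3.76*22.4 = 0.09675000*3.76*22.4 = 8.14867 Nm^3
Total per kg = 1.55680 + 1.22080 + 8.14867 = 10.92627 Nm^3
Total = 10.92627 * 2.4 = 26.22 Nm^3


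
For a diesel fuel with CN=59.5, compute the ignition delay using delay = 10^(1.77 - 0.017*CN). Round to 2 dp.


delay = 10^(1.77 - 0.017*CN)
Exponent = 1.77 - 0.017*59.5 = 0.7585
delay = 10^0.7585 = 5.73 ms


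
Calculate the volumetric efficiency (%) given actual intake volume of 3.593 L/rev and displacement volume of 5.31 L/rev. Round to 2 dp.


eta_v = (V_actual / V_disp) * 100
Ratio = 3.593 / 5.31 = 0.6766
eta_v = 0.6766 * 100 = 67.66%


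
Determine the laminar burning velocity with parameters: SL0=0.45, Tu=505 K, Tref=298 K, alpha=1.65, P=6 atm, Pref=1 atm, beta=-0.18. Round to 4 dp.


SL = SL0 * (Tu/Tref)^alpha * (P/Pref)^beta
T ratio = 505/298 = 1.69463087
(T ratio)^alpha = 1.69463087^1.65 = 2.387668
(P/Pref)^beta = 6^(-0.18) = 0.724324
SL = 0.45 * 2.387668 * 0.724324 = 0.7783 m/s


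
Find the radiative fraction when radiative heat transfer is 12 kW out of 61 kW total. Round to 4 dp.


f_rad = Q_rad / Q_total
f_rad = 12 / 61 = 0.1967


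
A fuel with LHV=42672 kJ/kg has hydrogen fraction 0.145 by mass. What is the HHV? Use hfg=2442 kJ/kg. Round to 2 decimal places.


HHV = LHV + hfg * 9 * H
Water addition = 2442 * 9 * 0.145 = 3186.810 kJ/kg
HHV = 42672 + 3186.810 = 45858.81 kJ/kg


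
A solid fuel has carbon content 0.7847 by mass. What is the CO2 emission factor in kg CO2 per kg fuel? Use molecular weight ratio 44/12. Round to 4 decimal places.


EF = C_frac * (M_CO2 / M_C)
EF = 0.7847 * (44/12)
EF = 0.7847 * 3.666667 = 2.8772 kg_CO2/kg_fuel


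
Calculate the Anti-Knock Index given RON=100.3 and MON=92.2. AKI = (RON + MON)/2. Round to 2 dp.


AKI = (RON + MON) / 2
AKI = (100.3 + 92.2) / 2
AKI = 192.5 / 2 = 96.25


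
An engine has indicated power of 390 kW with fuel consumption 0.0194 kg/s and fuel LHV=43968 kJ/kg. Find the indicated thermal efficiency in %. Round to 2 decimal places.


eta_ith = (IP / (mf * LHV)) * 100
Denominator = 0.0194 * 43968 = 852.9792 kW
eta_ith = (390 / 852.9792) * 100 = 45.72%


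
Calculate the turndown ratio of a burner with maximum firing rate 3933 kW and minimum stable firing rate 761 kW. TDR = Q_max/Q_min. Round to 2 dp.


TDR = Q_max / Q_min
TDR = 3933 / 761 = 5.17


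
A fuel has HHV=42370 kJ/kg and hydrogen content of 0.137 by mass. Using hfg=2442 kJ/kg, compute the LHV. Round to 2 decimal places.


LHV = HHV - hfg * 9 * H
Water correction = 2442 * 9 * 0.137 = 3010.986 kJ/kg
LHV = 42370 - 3010.986 = 39359.01 kJ/kg


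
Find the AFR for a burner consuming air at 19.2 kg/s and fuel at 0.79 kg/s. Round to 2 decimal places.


AFR = m_air / m_fuel
AFR = 19.2 / 0.79 = 24.30


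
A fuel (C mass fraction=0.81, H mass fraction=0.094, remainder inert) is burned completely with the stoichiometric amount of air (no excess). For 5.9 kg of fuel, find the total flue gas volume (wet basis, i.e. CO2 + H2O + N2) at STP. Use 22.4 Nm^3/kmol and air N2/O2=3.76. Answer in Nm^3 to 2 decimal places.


Per kg fuel: CO2 = (C/12 kmol)*22.4 = (0.81/12)*22.4 = 1.51200 Nm^3
Per kg fuel: H2O = (H/2 kmol)*22.4 = (0.094/2)*22.4 = 1.05280 Nm^3
O2 needed per kg fuel = C/12 + H/4 = 0.81/12 + 0.094/4 = 0.09100000 kmol
Per kg fuel: N2 = O2*3.76*22.4 = 0.09100000*3.76*22.4 = 7.66438 Nm^3
Total per kg = 1.51200 + 1.05280 + 7.66438 = 10.22918 Nm^3
Total = 10.22918 * 5.9 = 60.35 Nm^3


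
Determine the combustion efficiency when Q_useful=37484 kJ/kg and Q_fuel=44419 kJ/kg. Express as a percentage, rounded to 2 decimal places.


Efficiency = (Q_useful / Q_fuel) * 100
Efficiency = (37484 / 44419) * 100
Efficiency = 0.8439 * 100 = 84.39%


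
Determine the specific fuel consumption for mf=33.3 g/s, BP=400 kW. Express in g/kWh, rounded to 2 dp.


SFC = (mf / BP) * 3600
Rate = 33.3 / 400 = 0.083250 g/(s*kW)
SFC = 0.083250 * 3600 = 299.70 g/kWh


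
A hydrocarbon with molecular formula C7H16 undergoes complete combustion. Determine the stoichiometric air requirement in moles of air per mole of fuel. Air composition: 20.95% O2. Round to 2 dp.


Balanced combustion: C7H16 + 11 O2 -> 7 CO2 + 8 H2O
O2 needed = C + H/4 = 7 + 16/4 = 11.00 moles
Air moles = O2 / 0.2095 = 11.00 / 0.2095 = 52.51 moles air


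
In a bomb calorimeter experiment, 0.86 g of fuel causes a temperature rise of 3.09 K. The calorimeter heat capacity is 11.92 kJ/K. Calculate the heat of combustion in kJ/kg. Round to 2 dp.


Hc = C_cal * delta_T / m_fuel
Q_released = 11.92 * 3.09 = 36.8328 kJ
m_fuel = 0.86 g = 0.86/1000 kg = 0.000860 kg
Hc = 36.8328 / 0.000860 = 42828.84 kJ/kg


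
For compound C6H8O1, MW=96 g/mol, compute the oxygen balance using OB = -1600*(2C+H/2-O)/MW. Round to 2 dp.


OB = -1600 * (2C + H/2 - O) / MW
Inner = 2*6 + 8/2 - 1 = 15.00
OB = -1600 * 15.00 / 96 = -250.00%


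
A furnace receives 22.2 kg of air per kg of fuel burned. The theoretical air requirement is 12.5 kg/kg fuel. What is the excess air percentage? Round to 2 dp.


Excess air = actual - stoichiometric = 22.2 - 12.5 = 9.70 kg/kg fuel
Excess air % = (excess / stoich) * 100 = (9.70 / 12.5) * 100 = 77.60%


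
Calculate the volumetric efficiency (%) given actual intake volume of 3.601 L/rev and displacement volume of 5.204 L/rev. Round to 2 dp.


eta_v = (V_actual / V_disp) * 100
Ratio = 3.601 / 5.204 = 0.6920
eta_v = 0.6920 * 100 = 69.20%


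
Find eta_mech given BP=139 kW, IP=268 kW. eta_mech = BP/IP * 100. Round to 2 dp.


eta_mech = (BP / IP) * 100
Ratio = 139 / 268 = 0.5187
eta_mech = 0.5187 * 100 = 51.87%


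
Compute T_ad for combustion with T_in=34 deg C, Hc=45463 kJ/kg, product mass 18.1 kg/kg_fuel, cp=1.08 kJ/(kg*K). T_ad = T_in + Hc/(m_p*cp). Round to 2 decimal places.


T_ad = T_in + Hc / (m_p * cp)
Denominator = 18.1 * 1.08 = 19.5480
Temperature rise = 45463 / 19.5480 = 2325.71 K
T_ad = 34 + 2325.71 = 2359.71 deg C


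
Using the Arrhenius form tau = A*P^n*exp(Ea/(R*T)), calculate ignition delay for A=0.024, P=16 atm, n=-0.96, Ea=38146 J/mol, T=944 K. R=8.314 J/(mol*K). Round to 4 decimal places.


tau = A * P^n * exp(Ea/(R*T))
P^n = 16^(-0.96) = 0.06983045
Ea/(R*T) = 38146/(8.314*944) = 4.860344
exp(Ea/(R*T)) = 129.068568
tau = 0.024 * 0.06983045 * 129.068568 = 0.2163 ms


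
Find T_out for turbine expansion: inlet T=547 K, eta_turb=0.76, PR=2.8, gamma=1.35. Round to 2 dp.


T_out = T_in * (1 - eta * (1 - PR^(-(gamma-1)/gamma)))
Exponent = -(1.35-1)/1.35 = -0.25925926
PR^exp = 2.8^(-0.25925926) = 0.76572026
Factor = 1 - 0.76*(1 - 0.76572026) = 0.82194740
T_out = 547 * 0.82194740 = 449.61 K


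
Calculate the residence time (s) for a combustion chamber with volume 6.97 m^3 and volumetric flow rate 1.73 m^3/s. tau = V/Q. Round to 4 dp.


tau = V / Q_flow
tau = 6.97 / 1.73 = 4.0289 s


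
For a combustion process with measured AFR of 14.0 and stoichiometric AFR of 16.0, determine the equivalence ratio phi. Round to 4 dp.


phi = AFR_stoich / AFR_actual
phi = 16.0 / 14.0 = 1.1429


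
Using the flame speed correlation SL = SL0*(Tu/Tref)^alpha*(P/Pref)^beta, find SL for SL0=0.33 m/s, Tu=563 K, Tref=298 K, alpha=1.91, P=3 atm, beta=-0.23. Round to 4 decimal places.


SL = SL0 * (Tu/Tref)^alpha * (P/Pref)^beta
T ratio = 563/298 = 1.88926174
(T ratio)^alpha = 1.88926174^1.91 = 3.370683
(P/Pref)^beta = 3^(-0.23) = 0.776716
SL = 0.33 * 3.370683 * 0.776716 = 0.8640 m/s


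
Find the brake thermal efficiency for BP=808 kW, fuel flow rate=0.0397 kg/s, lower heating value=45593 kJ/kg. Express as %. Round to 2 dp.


eta_BTE = (BP / (mf * LHV)) * 100
Denominator = 0.0397 * 45593 = 1810.0421 kW
eta_BTE = (808 / 1810.0421) * 100 = 44.64%


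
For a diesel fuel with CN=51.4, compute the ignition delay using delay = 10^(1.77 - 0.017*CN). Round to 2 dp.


delay = 10^(1.77 - 0.017*CN)
Exponent = 1.77 - 0.017*51.4 = 0.8962
delay = 10^0.8962 = 7.87 ms


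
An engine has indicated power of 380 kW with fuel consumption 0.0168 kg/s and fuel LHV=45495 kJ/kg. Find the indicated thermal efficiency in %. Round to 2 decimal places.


eta_ith = (IP / (mf * LHV)) * 100
Denominator = 0.0168 * 45495 = 764.3160 kW
eta_ith = (380 / 764.3160) * 100 = 49.72%


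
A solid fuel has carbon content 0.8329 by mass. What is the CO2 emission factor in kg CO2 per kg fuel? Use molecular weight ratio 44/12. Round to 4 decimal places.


EF = C_frac * (M_CO2 / M_C)
EF = 0.8329 * (44/12)
EF = 0.8329 * 3.666667 = 3.0540 kg_CO2/kg_fuel


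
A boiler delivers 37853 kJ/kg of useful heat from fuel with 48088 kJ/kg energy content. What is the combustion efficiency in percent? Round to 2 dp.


Efficiency = (Q_useful / Q_fuel) * 100
Efficiency = (37853 / 48088) * 100
Efficiency = 0.7872 * 100 = 78.72%


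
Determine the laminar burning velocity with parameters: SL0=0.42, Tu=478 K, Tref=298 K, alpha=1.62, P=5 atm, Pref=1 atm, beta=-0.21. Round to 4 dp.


SL = SL0 * (Tu/Tref)^alpha * (P/Pref)^beta
T ratio = 478/298 = 1.60402685
(T ratio)^alpha = 1.60402685^1.62 = 2.150022
(P/Pref)^beta = 5^(-0.21) = 0.713208
SL = 0.42 * 2.150022 * 0.713208 = 0.6440 m/s


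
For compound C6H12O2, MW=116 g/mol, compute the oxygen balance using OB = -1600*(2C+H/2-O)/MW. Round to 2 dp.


OB = -1600 * (2C + H/2 - O) / MW
Inner = 2*6 + 12/2 - 2 = 16.00
OB = -1600 * 16.00 / 116 = -220.69%


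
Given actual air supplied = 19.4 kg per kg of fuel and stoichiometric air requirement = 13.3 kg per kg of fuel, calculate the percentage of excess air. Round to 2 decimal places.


Excess air = actual - stoichiometric = 19.4 - 13.3 = 6.10 kg/kg fuel
Excess air % = (excess / stoich) * 100 = (6.10 / 13.3) * 100 = 45.86%


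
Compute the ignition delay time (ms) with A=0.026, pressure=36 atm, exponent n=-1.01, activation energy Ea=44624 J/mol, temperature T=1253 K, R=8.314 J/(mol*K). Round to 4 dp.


tau = A * P^n * exp(Ea/(R*T))
P^n = 36^(-1.01) = 0.02679998
Ea/(R*T) = 44624/(8.314*1253) = 4.283585
exp(Ea/(R*T)) = 72.499899
tau = 0.026 * 0.02679998 * 72.499899 = 0.0505 ms


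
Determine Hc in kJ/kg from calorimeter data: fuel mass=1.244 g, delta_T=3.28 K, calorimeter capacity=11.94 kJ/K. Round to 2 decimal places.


Hc = C_cal * delta_T / m_fuel
Q_released = 11.94 * 3.28 = 39.1632 kJ
m_fuel = 1.244 g = 1.244/1000 kg = 0.001244 kg
Hc = 39.1632 / 0.001244 = 31481.67 kJ/kg


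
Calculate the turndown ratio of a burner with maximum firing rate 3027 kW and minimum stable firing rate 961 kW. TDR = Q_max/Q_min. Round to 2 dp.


TDR = Q_max / Q_min
TDR = 3027 / 961 = 3.15


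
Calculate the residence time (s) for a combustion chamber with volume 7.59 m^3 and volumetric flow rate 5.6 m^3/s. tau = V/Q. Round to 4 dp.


tau = V / Q_flow
tau = 7.59 / 5.6 = 1.3554 s


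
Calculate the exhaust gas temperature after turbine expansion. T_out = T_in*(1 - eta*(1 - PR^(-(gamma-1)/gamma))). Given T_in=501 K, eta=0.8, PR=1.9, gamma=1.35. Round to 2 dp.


T_out = T_in * (1 - eta * (1 - PR^(-(gamma-1)/gamma)))
Exponent = -(1.35-1)/1.35 = -0.25925926
PR^exp = 1.9^(-0.25925926) = 0.84670193
Factor = 1 - 0.8*(1 - 0.84670193) = 0.87736154
T_out = 501 * 0.87736154 = 439.56 K


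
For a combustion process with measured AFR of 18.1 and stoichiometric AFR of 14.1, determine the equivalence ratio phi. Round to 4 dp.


phi = AFR_stoich / AFR_actual
phi = 14.1 / 18.1 = 0.7790


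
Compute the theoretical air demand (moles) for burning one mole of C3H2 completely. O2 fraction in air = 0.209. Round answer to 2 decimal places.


Balanced combustion: C3H2 + 3.5 O2 -> 3 CO2 + 1 H2O
O2 needed = C + H/4 = 3 + 2/4 = 3.50 moles
Air moles = O2 / 0.209 = 3.50 / 0.209 = 16.75 moles air


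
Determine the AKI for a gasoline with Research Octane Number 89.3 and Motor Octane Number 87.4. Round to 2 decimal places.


AKI = (RON + MON) / 2
AKI = (89.3 + 87.4) / 2
AKI = 176.7 / 2 = 88.35


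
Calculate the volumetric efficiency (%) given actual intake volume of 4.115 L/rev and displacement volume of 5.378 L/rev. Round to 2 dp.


eta_v = (V_actual / V_disp) * 100
Ratio = 4.115 / 5.378 = 0.7652
eta_v = 0.7652 * 100 = 76.52%


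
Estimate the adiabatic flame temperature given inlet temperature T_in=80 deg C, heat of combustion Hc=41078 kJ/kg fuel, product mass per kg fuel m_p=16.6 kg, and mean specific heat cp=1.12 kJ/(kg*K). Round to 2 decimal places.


T_ad = T_in + Hc / (m_p * cp)
Denominator = 16.6 * 1.12 = 18.5920
Temperature rise = 41078 / 18.5920 = 2209.44 K
T_ad = 80 + 2209.44 = 2289.44 deg C


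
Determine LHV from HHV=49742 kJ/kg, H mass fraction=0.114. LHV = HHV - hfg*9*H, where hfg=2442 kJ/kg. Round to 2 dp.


LHV = HHV - hfg * 9 * H
Water correction = 2442 * 9 * 0.114 = 2505.492 kJ/kg
LHV = 49742 - 2505.492 = 47236.51 kJ/kg


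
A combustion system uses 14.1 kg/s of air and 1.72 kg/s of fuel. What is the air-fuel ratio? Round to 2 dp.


AFR = m_air / m_fuel
AFR = 14.1 / 1.72 = 8.20


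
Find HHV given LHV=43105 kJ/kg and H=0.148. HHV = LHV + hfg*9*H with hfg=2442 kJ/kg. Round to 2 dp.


HHV = LHV + hfg * 9 * H
Water addition = 2442 * 9 * 0.148 = 3252.744 kJ/kg
HHV = 43105 + 3252.744 = 46357.74 kJ/kg


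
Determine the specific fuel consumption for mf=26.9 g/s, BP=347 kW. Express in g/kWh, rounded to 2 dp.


SFC = (mf / BP) * 3600
Rate = 26.9 / 347 = 0.077522 g/(s*kW)
SFC = 0.077522 * 3600 = 279.08 g/kWh


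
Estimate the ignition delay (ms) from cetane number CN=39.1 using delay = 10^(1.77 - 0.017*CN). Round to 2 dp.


delay = 10^(1.77 - 0.017*CN)
Exponent = 1.77 - 0.017*39.1 = 1.1053
delay = 10^1.1053 = 12.74 ms


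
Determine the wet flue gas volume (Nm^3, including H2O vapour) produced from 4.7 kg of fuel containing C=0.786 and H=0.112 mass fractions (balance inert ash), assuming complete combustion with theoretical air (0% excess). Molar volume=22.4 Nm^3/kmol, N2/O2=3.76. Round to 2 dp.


Per kg fuel: CO2 = (C/12 kmol)*22.4 = (0.786/12)*22.4 = 1.46720 Nm^3
Per kg fuel: H2O = (H/2 kmol)*22.4 = (0.112/2)*22.4 = 1.25440 Nm^3
O2 needed per kg fuel = C/12 + H/4 = 0.786/12 + 0.112/4 = 0.09350000 kmol
Per kg fuel: N2 = O2*3.76*22.4 = 0.09350000*3.76*22.4 = 7.87494 Nm^3
Total per kg = 1.46720 + 1.25440 + 7.87494 = 10.59654 Nm^3
Total = 10.59654 * 4.7 = 49.80 Nm^3


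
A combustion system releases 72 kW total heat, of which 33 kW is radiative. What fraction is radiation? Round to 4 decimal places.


f_rad = Q_rad / Q_total
f_rad = 33 / 72 = 0.4583


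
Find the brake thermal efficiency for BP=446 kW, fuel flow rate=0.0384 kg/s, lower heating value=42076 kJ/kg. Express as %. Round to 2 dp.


eta_BTE = (BP / (mf * LHV)) * 100
Denominator = 0.0384 * 42076 = 1615.7184 kW
eta_BTE = (446 / 1615.7184) * 100 = 27.60%


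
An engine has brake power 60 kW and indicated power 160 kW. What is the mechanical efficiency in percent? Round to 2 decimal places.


eta_mech = (BP / IP) * 100
Ratio = 60 / 160 = 0.3750
eta_mech = 0.3750 * 100 = 37.50%


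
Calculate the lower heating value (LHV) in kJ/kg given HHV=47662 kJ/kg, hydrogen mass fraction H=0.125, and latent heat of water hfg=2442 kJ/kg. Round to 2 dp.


LHV = HHV - hfg * 9 * H
Water correction = 2442 * 9 * 0.125 = 2747.250 kJ/kg
LHV = 47662 - 2747.250 = 44914.75 kJ/kg


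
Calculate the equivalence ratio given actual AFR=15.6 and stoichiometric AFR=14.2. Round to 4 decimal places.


phi = AFR_stoich / AFR_actual
phi = 14.2 / 15.6 = 0.9103


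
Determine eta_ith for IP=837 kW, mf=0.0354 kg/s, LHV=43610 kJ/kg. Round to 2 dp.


eta_ith = (IP / (mf * LHV)) * 100
Denominator = 0.0354 * 43610 = 1543.7940 kW
eta_ith = (837 / 1543.7940) * 100 = 54.22%


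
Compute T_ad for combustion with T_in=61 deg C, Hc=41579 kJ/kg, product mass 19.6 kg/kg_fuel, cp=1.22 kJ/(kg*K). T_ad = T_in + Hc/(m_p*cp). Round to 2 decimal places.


T_ad = T_in + Hc / (m_p * cp)
Denominator = 19.6 * 1.22 = 23.9120
Temperature rise = 41579 / 23.9120 = 1738.83 K
T_ad = 61 + 1738.83 = 1799.83 deg C


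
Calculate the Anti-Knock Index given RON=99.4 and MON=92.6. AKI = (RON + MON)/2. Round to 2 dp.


AKI = (RON + MON) / 2
AKI = (99.4 + 92.6) / 2
AKI = 192.0 / 2 = 96.00


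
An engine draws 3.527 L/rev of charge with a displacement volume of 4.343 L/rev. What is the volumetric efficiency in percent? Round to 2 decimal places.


eta_v = (V_actual / V_disp) * 100
Ratio = 3.527 / 4.343 = 0.8121
eta_v = 0.8121 * 100 = 81.21%


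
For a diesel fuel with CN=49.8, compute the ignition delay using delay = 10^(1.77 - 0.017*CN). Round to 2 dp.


delay = 10^(1.77 - 0.017*CN)
Exponent = 1.77 - 0.017*49.8 = 0.9234
delay = 10^0.9234 = 8.38 ms


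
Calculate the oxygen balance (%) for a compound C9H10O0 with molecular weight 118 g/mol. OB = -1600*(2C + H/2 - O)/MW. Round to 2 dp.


OB = -1600 * (2C + H/2 - O) / MW
Inner = 2*9 + 10/2 - 0 = 23.00
OB = -1600 * 23.00 / 118 = -311.86%


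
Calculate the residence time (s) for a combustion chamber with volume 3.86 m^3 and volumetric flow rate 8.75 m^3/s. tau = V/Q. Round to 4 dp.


tau = V / Q_flow
tau = 3.86 / 8.75 = 0.4411 s


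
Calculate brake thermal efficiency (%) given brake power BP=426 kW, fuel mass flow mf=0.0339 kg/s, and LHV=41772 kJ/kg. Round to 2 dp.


eta_BTE = (BP / (mf * LHV)) * 100
Denominator = 0.0339 * 41772 = 1416.0708 kW
eta_BTE = (426 / 1416.0708) * 100 = 30.08%


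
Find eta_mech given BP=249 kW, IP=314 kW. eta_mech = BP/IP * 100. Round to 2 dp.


eta_mech = (BP / IP) * 100
Ratio = 249 / 314 = 0.7930
eta_mech = 0.7930 * 100 = 79.30%


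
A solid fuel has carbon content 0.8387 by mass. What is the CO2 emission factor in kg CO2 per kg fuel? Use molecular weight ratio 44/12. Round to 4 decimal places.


EF = C_frac * (M_CO2 / M_C)
EF = 0.8387 * (44/12)
EF = 0.8387 * 3.666667 = 3.0752 kg_CO2/kg_fuel


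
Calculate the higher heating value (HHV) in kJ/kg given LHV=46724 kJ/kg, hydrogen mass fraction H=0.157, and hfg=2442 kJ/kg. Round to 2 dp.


HHV = LHV + hfg * 9 * H
Water addition = 2442 * 9 * 0.157 = 3450.546 kJ/kg
HHV = 46724 + 3450.546 = 50174.55 kJ/kg


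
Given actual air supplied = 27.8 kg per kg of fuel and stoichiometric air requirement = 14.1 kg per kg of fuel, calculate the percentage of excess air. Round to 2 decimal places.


Excess air = actual - stoichiometric = 27.8 - 14.1 = 13.70 kg/kg fuel
Excess air % = (excess / stoich) * 100 = (13.70 / 14.1) * 100 = 97.16%


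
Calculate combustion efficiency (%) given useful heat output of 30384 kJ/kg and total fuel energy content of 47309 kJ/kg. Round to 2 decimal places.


Efficiency = (Q_useful / Q_fuel) * 100
Efficiency = (30384 / 47309) * 100
Efficiency = 0.6422 * 100 = 64.22%


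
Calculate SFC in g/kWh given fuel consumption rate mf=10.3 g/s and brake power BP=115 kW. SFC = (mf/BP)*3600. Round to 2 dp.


SFC = (mf / BP) * 3600
Rate = 10.3 / 115 = 0.089565 g/(s*kW)
SFC = 0.089565 * 3600 = 322.43 g/kWh


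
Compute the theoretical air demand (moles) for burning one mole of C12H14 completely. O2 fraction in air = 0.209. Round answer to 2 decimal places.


Balanced combustion: C12H14 + 15.5 O2 -> 12 CO2 + 7 H2O
O2 needed = C + H/4 = 12 + 14/4 = 15.50 moles
Air moles = O2 / 0.209 = 15.50 / 0.209 = 74.16 moles air


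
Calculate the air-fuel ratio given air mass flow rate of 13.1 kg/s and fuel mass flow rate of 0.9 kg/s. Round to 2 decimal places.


AFR = m_air / m_fuel
AFR = 13.1 / 0.9 = 14.56


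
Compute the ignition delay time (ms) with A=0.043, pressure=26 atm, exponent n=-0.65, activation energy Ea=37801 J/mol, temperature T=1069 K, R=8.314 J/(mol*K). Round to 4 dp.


tau = A * P^n * exp(Ea/(R*T))
P^n = 26^(-0.65) = 0.12030047
Ea/(R*T) = 37801/(8.314*1069) = 4.253198
exp(Ea/(R*T)) = 70.329943
tau = 0.043 * 0.12030047 * 70.329943 = 0.3638 ms
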